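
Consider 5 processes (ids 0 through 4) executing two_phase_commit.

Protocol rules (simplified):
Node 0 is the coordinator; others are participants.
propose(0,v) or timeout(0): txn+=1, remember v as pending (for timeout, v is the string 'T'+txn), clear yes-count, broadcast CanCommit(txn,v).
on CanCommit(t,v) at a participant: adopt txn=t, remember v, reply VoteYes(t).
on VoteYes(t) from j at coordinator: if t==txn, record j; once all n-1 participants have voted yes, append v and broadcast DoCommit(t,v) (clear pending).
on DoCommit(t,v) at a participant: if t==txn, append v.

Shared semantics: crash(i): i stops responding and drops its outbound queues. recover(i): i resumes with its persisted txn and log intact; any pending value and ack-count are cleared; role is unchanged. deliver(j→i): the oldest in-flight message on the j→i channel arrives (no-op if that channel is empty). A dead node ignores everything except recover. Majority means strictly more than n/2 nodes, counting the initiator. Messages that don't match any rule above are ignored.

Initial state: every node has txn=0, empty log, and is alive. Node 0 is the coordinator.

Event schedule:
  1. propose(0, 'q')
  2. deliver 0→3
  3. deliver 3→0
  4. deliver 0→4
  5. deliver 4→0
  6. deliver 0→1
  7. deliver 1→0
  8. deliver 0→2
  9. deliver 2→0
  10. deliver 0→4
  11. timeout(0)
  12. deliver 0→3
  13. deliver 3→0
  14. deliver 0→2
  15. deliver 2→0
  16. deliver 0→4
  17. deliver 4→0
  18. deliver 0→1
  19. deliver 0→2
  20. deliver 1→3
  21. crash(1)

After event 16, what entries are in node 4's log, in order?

q

[1] propose(0,'q') → N0(coor t1 [-])
[2] deliver 0→3 → N3(part t1 [-])
[3] deliver 3→0 → ∅
[4] deliver 0→4 → N4(part t1 [-])
[5] deliver 4→0 → ∅
[6] deliver 0→1 → N1(part t1 [-])
[7] deliver 1→0 → ∅
[8] deliver 0→2 → N2(part t1 [-])
[9] deliver 2→0 → N0(coor t1 [q])
[10] deliver 0→4 → N4(part t1 [q])
[11] timeout(0) → N0(coor t2 [q])
[12] deliver 0→3 → N3(part t1 [q])
[13] deliver 3→0 → ∅
[14] deliver 0→2 → N2(part t1 [q])
[15] deliver 2→0 → ∅
[16] deliver 0→4 → N4(part t2 [q])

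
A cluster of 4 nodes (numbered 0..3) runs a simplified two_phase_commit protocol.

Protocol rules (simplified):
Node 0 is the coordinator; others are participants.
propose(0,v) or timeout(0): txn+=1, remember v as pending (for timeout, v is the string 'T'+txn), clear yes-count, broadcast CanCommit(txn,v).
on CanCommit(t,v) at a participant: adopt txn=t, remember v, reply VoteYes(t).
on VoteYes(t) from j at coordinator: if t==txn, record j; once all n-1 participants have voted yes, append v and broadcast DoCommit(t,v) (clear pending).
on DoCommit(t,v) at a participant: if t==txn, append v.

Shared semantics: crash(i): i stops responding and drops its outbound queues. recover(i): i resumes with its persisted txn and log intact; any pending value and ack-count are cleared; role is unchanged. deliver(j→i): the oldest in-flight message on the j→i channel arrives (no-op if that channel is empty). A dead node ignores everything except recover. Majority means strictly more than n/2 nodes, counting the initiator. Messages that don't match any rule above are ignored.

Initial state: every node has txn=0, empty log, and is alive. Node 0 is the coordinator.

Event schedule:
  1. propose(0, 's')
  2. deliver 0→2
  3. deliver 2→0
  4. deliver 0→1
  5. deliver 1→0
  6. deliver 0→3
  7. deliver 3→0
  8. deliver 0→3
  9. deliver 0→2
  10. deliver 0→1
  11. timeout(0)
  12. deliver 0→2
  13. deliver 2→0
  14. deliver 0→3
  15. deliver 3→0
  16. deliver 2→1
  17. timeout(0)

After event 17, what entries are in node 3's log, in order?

1. propose(0,'s'):  <0:coor t1 ->
2. deliver 0→2:  <2:part t1 ->
3. deliver 2→0:  nop
4. deliver 0→1:  <1:part t1 ->
5. deliver 1→0:  nop
6. deliver 0→3:  <3:part t1 ->
7. deliver 3→0:  <0:coor t1 s>
8. deliver 0→3:  <3:part t1 s>
9. deliver 0→2:  <2:part t1 s>
10. deliver 0→1:  <1:part t1 s>
11. timeout(0):  <0:coor t2 s>
12. deliver 0→2:  <2:part t2 s>
13. deliver 2→0:  nop
14. deliver 0→3:  <3:part t2 s>
15. deliver 3→0:  nop
16. deliver 2→1:  nop
17. timeout(0):  <0:coor t3 s>

s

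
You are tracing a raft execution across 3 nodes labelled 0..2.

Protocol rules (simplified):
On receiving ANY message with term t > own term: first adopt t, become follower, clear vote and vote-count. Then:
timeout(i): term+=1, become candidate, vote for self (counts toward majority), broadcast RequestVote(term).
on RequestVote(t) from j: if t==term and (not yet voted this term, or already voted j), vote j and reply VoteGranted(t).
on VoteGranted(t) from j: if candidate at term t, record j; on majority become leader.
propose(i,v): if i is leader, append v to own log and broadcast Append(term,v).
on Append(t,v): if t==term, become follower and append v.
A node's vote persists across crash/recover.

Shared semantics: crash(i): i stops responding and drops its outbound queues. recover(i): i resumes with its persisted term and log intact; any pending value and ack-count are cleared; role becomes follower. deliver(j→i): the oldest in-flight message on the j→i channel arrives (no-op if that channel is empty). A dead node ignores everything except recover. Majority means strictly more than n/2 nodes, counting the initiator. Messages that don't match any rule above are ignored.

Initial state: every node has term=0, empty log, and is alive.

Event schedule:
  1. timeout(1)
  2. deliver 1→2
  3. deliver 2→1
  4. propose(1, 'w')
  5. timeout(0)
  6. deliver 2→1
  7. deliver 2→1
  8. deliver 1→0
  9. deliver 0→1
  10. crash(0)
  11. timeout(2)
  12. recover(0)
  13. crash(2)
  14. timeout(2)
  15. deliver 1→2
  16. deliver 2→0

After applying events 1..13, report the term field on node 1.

1. timeout(1):  <1:cand t1 ->
2. deliver 1→2:  <2:foll t1 ->
3. deliver 2→1:  <1:lead t1 ->
4. propose(1,'w'):  <1:lead t1 w>
5. timeout(0):  <0:cand t1 ->
6. deliver 2→1:  nop
7. deliver 2→1:  nop
8. deliver 1→0:  nop
9. deliver 0→1:  nop
10. crash(0):  <0:✗cand t1 ->
11. timeout(2):  <2:cand t2 ->
12. recover(0):  <0:foll t1 ->
13. crash(2):  <2:✗cand t2 ->

1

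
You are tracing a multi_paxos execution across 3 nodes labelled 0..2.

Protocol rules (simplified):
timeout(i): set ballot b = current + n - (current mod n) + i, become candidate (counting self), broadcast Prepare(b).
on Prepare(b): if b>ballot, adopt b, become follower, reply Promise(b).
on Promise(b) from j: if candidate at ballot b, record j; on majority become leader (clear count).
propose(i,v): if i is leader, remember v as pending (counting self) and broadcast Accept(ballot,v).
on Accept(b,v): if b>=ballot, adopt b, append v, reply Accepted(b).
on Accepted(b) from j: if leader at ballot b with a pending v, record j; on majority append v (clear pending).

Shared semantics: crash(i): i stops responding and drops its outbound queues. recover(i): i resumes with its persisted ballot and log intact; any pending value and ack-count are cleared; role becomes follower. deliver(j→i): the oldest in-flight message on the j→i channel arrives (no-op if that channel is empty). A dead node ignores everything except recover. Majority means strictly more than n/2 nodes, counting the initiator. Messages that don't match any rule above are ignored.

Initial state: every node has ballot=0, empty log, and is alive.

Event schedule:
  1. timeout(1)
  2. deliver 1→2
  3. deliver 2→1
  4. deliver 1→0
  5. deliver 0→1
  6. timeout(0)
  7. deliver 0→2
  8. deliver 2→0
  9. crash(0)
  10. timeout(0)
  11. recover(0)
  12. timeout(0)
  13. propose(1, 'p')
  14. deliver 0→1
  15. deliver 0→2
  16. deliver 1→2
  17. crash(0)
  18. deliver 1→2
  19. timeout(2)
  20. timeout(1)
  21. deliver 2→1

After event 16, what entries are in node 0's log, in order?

step 1 timeout(1): 1={cand,b=4,log=-}
step 2 deliver 1→2: 2={foll,b=4,log=-}
step 3 deliver 2→1: 1={lead,b=4,log=-}
step 4 deliver 1→0: 0={foll,b=4,log=-}
step 5 deliver 0→1: —
step 6 timeout(0): 0={cand,b=6,log=-}
step 7 deliver 0→2: 2={foll,b=6,log=-}
step 8 deliver 2→0: 0={lead,b=6,log=-}
step 9 crash(0): 0={✗lead,b=6,log=-}
step 10 timeout(0): —
step 11 recover(0): 0={foll,b=6,log=-}
step 12 timeout(0): 0={cand,b=9,log=-}
step 13 propose(1,'p'): —
step 14 deliver 0→1: 1={foll,b=9,log=-}
step 15 deliver 0→2: 2={foll,b=9,log=-}
step 16 deliver 1→2: —

empty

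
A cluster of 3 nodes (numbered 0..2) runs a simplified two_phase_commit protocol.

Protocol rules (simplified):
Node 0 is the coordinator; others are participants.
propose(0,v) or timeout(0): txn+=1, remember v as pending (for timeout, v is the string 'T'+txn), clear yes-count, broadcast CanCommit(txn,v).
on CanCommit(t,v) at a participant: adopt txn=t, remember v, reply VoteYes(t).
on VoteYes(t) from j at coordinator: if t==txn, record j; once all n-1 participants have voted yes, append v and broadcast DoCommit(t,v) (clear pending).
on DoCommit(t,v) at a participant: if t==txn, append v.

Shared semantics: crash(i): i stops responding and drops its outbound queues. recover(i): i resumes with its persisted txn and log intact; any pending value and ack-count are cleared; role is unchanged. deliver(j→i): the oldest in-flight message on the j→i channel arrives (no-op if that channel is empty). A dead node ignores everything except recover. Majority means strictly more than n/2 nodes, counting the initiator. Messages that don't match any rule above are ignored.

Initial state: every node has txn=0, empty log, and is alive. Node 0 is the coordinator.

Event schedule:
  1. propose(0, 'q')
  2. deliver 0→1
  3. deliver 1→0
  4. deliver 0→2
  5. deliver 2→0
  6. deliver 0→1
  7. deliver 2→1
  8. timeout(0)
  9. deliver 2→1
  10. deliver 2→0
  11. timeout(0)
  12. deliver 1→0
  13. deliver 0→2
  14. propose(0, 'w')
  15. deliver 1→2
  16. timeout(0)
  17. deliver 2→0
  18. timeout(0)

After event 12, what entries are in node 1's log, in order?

q

after 1 — propose(0,'q'): n0:coor/t1/[-]
after 2 — deliver 0→1: n1:part/t1/[-]
after 3 — deliver 1→0: ·
after 4 — deliver 0→2: n2:part/t1/[-]
after 5 — deliver 2→0: n0:coor/t1/[q]
after 6 — deliver 0→1: n1:part/t1/[q]
after 7 — deliver 2→1: ·
after 8 — timeout(0): n0:coor/t2/[q]
after 9 — deliver 2→1: ·
after 10 — deliver 2→0: ·
after 11 — timeout(0): n0:coor/t3/[q]
after 12 — deliver 1→0: ·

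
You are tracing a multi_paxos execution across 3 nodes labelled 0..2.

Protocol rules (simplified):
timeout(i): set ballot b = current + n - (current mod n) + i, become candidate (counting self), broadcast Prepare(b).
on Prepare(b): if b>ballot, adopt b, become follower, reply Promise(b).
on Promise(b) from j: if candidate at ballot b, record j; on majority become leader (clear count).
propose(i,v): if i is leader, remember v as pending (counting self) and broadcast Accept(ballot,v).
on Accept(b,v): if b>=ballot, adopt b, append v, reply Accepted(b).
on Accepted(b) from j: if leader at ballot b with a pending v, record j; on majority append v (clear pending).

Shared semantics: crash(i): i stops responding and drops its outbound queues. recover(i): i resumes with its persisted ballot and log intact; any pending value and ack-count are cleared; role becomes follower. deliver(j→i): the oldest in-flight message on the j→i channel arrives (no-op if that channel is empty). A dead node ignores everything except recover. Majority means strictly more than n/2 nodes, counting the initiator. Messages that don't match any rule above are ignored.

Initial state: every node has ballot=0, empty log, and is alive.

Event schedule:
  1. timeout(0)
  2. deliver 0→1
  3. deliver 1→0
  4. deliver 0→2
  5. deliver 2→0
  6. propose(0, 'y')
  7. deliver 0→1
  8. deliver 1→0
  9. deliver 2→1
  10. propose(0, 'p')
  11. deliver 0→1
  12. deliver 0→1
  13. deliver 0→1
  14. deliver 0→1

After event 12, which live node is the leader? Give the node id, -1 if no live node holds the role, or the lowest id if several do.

e1 timeout(0): 0[cand,b=3,-]
e2 deliver 0→1: 1[foll,b=3,-]
e3 deliver 1→0: 0[lead,b=3,-]
e4 deliver 0→2: 2[foll,b=3,-]
e5 deliver 2→0: ·
e6 propose(0,'y'): ·
e7 deliver 0→1: 1[foll,b=3,y]
e8 deliver 1→0: 0[lead,b=3,y]
e9 deliver 2→1: ·
e10 propose(0,'p'): ·
e11 deliver 0→1: 1[foll,b=3,y,p]
e12 deliver 0→1: ·

0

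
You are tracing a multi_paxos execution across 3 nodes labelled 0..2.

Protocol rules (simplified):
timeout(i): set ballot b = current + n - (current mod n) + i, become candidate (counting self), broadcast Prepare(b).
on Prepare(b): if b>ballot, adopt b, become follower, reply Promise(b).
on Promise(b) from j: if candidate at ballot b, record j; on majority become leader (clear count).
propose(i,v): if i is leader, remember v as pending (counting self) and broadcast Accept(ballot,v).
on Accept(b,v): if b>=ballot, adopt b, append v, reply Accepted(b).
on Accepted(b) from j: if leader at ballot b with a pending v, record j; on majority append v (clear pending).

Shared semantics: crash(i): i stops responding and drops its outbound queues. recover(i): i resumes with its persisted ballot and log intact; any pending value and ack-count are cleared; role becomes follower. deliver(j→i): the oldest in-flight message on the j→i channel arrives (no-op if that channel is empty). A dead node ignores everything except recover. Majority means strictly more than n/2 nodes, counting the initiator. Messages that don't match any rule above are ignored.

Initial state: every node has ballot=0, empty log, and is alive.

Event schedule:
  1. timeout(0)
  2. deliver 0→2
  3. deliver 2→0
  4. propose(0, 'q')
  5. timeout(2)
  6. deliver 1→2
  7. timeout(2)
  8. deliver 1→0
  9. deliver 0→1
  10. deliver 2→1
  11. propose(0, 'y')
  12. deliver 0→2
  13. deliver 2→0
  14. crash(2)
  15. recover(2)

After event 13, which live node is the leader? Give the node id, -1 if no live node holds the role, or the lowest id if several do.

-1

after 1 — timeout(0): n0:cand/b3/[-]
after 2 — deliver 0→2: n2:foll/b3/[-]
after 3 — deliver 2→0: n0:lead/b3/[-]
after 4 — propose(0,'q'): ·
after 5 — timeout(2): n2:cand/b8/[-]
after 6 — deliver 1→2: ·
after 7 — timeout(2): n2:cand/b11/[-]
after 8 — deliver 1→0: ·
after 9 — deliver 0→1: n1:foll/b3/[-]
after 10 — deliver 2→1: n1:foll/b8/[-]
after 11 — propose(0,'y'): ·
after 12 — deliver 0→2: ·
after 13 — deliver 2→0: n0:foll/b8/[-]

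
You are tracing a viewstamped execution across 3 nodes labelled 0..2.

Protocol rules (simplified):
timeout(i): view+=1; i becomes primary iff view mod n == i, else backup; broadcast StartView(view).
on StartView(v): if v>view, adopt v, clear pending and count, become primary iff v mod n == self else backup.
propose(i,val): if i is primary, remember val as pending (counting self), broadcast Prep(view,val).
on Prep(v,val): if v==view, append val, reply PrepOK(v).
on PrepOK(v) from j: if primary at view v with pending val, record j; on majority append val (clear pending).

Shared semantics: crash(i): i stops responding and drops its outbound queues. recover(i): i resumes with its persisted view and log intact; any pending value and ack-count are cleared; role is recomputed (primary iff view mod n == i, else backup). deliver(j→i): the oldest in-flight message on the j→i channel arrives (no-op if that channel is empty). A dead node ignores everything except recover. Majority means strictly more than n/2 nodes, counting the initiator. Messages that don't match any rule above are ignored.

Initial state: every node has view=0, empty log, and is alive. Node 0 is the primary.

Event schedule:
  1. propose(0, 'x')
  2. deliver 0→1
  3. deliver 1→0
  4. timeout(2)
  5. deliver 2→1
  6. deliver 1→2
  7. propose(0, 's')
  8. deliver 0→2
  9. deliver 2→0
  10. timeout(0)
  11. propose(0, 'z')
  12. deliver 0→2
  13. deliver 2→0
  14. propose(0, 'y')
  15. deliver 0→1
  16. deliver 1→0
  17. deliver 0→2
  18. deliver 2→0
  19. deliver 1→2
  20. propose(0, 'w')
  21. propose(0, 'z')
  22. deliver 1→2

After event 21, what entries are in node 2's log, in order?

empty

[1] propose(0,'x') → ∅
[2] deliver 0→1 → N1(back v0 [x])
[3] deliver 1→0 → N0(prim v0 [x])
[4] timeout(2) → N2(back v1 [-])
[5] deliver 2→1 → N1(prim v1 [x])
[6] deliver 1→2 → ∅
[7] propose(0,'s') → ∅
[8] deliver 0→2 → ∅
[9] deliver 2→0 → N0(back v1 [x])
[10] timeout(0) → N0(back v2 [x])
[11] propose(0,'z') → ∅
[12] deliver 0→2 → ∅
[13] deliver 2→0 → ∅
[14] propose(0,'y') → ∅
[15] deliver 0→1 → ∅
[16] deliver 1→0 → ∅
[17] deliver 0→2 → N2(prim v2 [-])
[18] deliver 2→0 → ∅
[19] deliver 1→2 → ∅
[20] propose(0,'w') → ∅
[21] propose(0,'z') → ∅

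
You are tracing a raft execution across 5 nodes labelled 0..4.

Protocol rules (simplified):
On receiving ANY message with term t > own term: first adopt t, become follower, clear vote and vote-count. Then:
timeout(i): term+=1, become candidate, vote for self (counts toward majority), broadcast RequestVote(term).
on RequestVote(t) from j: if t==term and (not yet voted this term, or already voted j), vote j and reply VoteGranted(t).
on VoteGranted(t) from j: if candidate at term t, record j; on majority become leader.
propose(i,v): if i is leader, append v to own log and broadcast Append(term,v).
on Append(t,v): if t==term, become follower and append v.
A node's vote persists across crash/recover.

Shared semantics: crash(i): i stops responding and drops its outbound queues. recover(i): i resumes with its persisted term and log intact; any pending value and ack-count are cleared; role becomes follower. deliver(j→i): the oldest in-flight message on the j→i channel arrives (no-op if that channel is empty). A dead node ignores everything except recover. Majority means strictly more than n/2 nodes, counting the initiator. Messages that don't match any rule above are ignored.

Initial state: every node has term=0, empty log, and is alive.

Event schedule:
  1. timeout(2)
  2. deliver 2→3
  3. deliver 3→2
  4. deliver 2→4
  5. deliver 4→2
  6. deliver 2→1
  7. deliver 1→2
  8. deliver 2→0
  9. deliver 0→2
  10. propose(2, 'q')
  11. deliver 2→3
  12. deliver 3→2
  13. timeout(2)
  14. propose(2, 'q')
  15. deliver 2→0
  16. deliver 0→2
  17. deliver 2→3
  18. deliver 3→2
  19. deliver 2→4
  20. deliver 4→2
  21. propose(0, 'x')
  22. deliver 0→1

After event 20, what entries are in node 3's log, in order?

q

1. timeout(2):  <2:cand t1 ->
2. deliver 2→3:  <3:foll t1 ->
3. deliver 3→2:  nop
4. deliver 2→4:  <4:foll t1 ->
5. deliver 4→2:  <2:lead t1 ->
6. deliver 2→1:  <1:foll t1 ->
7. deliver 1→2:  nop
8. deliver 2→0:  <0:foll t1 ->
9. deliver 0→2:  nop
10. propose(2,'q'):  <2:lead t1 q>
11. deliver 2→3:  <3:foll t1 q>
12. deliver 3→2:  nop
13. timeout(2):  <2:cand t2 q>
14. propose(2,'q'):  nop
15. deliver 2→0:  <0:foll t1 q>
16. deliver 0→2:  nop
17. deliver 2→3:  <3:foll t2 q>
18. deliver 3→2:  nop
19. deliver 2→4:  <4:foll t1 q>
20. deliver 4→2:  nop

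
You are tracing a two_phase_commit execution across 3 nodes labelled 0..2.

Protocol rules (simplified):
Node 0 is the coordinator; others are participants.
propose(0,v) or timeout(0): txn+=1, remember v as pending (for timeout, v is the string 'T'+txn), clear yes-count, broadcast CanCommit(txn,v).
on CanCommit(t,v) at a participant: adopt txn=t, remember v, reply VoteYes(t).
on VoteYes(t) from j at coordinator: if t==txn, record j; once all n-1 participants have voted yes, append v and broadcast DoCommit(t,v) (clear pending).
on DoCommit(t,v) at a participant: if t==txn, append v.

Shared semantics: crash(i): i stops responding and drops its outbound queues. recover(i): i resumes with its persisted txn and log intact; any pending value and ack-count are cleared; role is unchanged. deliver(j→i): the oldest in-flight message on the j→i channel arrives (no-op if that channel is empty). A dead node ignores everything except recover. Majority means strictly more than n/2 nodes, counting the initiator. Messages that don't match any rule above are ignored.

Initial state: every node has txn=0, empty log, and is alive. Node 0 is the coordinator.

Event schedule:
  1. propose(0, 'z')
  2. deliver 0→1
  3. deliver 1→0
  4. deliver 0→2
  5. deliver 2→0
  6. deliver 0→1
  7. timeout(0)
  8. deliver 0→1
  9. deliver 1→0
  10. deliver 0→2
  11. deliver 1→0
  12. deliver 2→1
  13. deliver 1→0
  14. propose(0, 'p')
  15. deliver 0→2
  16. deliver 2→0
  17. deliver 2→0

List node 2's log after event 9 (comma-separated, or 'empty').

[1] propose(0,'z') → N0(coor t1 [-])
[2] deliver 0→1 → N1(part t1 [-])
[3] deliver 1→0 → ∅
[4] deliver 0→2 → N2(part t1 [-])
[5] deliver 2→0 → N0(coor t1 [z])
[6] deliver 0→1 → N1(part t1 [z])
[7] timeout(0) → N0(coor t2 [z])
[8] deliver 0→1 → N1(part t2 [z])
[9] deliver 1→0 → ∅

empty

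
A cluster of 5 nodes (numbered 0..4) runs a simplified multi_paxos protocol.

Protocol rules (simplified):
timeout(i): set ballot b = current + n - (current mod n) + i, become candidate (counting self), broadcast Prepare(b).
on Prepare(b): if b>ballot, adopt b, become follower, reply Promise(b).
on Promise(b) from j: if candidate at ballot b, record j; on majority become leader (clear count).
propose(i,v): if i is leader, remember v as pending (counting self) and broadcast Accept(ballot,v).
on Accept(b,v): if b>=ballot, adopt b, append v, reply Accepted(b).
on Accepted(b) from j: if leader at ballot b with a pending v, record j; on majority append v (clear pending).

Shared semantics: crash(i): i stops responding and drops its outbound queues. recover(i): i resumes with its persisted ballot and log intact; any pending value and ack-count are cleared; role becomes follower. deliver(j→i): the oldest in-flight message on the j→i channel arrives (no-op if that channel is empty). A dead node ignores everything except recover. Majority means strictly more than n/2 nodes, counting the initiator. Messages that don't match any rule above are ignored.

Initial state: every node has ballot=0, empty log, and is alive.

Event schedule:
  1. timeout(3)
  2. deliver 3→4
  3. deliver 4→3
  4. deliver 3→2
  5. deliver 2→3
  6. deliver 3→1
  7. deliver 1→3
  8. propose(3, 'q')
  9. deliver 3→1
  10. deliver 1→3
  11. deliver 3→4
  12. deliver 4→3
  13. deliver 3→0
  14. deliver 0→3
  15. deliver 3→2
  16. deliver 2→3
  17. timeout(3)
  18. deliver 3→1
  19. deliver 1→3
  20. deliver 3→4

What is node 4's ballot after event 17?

1. timeout(3):  <3:cand b8 ->
2. deliver 3→4:  <4:foll b8 ->
3. deliver 4→3:  nop
4. deliver 3→2:  <2:foll b8 ->
5. deliver 2→3:  <3:lead b8 ->
6. deliver 3→1:  <1:foll b8 ->
7. deliver 1→3:  nop
8. propose(3,'q'):  nop
9. deliver 3→1:  <1:foll b8 q>
10. deliver 1→3:  nop
11. deliver 3→4:  <4:foll b8 q>
12. deliver 4→3:  <3:lead b8 q>
13. deliver 3→0:  <0:foll b8 ->
14. deliver 0→3:  nop
15. deliver 3→2:  <2:foll b8 q>
16. deliver 2→3:  nop
17. timeout(3):  <3:cand b13 q>

8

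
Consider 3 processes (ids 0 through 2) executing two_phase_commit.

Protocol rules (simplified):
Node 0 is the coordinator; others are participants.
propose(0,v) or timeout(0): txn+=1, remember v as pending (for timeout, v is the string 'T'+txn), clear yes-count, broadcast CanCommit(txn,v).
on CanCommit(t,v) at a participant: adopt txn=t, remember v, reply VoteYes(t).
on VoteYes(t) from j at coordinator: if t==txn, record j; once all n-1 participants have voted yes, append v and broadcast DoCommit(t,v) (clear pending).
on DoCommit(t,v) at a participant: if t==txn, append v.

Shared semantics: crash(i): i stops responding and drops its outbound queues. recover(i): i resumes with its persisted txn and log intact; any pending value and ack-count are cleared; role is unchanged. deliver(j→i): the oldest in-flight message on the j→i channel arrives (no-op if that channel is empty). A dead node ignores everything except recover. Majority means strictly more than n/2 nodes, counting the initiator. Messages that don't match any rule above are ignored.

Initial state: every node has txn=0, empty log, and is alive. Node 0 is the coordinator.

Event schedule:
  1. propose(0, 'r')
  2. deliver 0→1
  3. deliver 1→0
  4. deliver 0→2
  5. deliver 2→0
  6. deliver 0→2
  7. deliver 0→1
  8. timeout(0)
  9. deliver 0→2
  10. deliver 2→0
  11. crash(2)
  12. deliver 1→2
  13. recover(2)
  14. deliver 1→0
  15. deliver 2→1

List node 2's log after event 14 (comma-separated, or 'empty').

[1] propose(0,'r') → N0(coor t1 [-])
[2] deliver 0→1 → N1(part t1 [-])
[3] deliver 1→0 → ∅
[4] deliver 0→2 → N2(part t1 [-])
[5] deliver 2→0 → N0(coor t1 [r])
[6] deliver 0→2 → N2(part t1 [r])
[7] deliver 0→1 → N1(part t1 [r])
[8] timeout(0) → N0(coor t2 [r])
[9] deliver 0→2 → N2(part t2 [r])
[10] deliver 2→0 → ∅
[11] crash(2) → N2(✗part t2 [r])
[12] deliver 1→2 → ∅
[13] recover(2) → N2(part t2 [r])
[14] deliver 1→0 → ∅

r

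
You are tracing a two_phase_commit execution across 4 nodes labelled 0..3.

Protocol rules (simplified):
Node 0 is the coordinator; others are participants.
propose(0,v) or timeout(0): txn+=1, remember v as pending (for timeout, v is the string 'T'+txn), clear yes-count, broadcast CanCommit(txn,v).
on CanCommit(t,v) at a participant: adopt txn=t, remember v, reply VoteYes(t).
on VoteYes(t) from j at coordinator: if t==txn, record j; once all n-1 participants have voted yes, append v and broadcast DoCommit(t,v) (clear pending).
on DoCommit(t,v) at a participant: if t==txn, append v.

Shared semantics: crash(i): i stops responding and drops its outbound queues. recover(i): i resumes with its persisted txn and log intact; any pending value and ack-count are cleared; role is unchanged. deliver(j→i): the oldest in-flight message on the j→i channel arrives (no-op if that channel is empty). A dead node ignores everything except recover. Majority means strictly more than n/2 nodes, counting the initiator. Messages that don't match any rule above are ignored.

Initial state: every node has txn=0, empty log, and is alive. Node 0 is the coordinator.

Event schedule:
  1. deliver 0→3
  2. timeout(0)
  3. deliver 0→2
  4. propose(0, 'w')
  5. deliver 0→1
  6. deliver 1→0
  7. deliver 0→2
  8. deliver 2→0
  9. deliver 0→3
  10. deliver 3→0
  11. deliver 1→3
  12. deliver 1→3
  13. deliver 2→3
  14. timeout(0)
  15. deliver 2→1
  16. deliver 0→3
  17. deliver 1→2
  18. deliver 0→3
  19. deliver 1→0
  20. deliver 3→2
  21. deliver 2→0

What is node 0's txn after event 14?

e1 deliver 0→3: ·
e2 timeout(0): 0[coor,t=1,-]
e3 deliver 0→2: 2[part,t=1,-]
e4 propose(0,'w'): 0[coor,t=2,-]
e5 deliver 0→1: 1[part,t=1,-]
e6 deliver 1→0: ·
e7 deliver 0→2: 2[part,t=2,-]
e8 deliver 2→0: ·
e9 deliver 0→3: 3[part,t=1,-]
e10 deliver 3→0: ·
e11 deliver 1→3: ·
e12 deliver 1→3: ·
e13 deliver 2→3: ·
e14 timeout(0): 0[coor,t=3,-]

3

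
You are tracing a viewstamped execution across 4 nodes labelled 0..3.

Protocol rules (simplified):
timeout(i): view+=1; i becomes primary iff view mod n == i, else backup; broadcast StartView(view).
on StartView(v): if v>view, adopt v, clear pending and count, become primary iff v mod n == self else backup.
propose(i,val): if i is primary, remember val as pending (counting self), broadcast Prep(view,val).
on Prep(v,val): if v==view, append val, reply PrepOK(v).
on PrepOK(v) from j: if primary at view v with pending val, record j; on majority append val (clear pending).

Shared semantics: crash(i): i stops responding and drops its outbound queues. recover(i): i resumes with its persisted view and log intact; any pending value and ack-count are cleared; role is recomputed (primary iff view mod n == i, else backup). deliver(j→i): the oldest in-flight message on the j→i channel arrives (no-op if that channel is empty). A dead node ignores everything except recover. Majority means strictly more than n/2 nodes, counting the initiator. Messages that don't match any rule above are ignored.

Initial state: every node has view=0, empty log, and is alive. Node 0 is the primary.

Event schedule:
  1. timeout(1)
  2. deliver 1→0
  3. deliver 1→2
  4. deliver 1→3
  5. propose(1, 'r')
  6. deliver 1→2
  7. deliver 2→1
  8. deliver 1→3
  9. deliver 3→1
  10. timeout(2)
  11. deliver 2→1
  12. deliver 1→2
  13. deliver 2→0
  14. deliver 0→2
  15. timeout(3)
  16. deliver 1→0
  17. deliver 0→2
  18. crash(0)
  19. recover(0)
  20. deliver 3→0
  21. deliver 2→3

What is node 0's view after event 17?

[1] timeout(1) → N1(prim v1 [-])
[2] deliver 1→0 → N0(back v1 [-])
[3] deliver 1→2 → N2(back v1 [-])
[4] deliver 1→3 → N3(back v1 [-])
[5] propose(1,'r') → ∅
[6] deliver 1→2 → N2(back v1 [r])
[7] deliver 2→1 → ∅
[8] deliver 1→3 → N3(back v1 [r])
[9] deliver 3→1 → N1(prim v1 [r])
[10] timeout(2) → N2(prim v2 [r])
[11] deliver 2→1 → N1(back v2 [r])
[12] deliver 1→2 → ∅
[13] deliver 2→0 → N0(back v2 [-])
[14] deliver 0→2 → ∅
[15] timeout(3) → N3(back v2 [r])
[16] deliver 1→0 → ∅
[17] deliver 0→2 → ∅

2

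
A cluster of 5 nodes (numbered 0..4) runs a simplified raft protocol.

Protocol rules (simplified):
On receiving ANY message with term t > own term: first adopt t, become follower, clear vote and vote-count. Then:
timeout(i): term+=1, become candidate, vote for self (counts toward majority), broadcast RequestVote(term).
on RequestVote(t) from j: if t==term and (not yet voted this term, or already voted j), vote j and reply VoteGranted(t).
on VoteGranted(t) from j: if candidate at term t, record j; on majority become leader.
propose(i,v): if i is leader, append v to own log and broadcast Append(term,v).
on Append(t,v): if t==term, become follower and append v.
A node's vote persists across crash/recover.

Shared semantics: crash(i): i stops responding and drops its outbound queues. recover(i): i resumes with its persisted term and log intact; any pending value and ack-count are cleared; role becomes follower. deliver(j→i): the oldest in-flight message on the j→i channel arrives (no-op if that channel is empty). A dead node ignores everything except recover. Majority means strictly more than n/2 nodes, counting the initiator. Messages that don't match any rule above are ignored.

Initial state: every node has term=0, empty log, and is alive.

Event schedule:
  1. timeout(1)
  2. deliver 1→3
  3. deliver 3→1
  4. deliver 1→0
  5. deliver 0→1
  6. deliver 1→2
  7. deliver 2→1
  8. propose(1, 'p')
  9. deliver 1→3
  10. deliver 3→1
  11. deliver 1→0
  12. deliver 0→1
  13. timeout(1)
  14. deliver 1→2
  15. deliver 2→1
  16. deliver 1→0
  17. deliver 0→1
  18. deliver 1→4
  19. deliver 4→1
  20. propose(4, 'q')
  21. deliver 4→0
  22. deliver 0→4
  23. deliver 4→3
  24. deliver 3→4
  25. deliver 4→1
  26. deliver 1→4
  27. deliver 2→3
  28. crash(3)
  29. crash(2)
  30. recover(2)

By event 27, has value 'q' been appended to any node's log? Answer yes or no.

1. timeout(1):  <1:cand t1 ->
2. deliver 1→3:  <3:foll t1 ->
3. deliver 3→1:  nop
4. deliver 1→0:  <0:foll t1 ->
5. deliver 0→1:  <1:lead t1 ->
6. deliver 1→2:  <2:foll t1 ->
7. deliver 2→1:  nop
8. propose(1,'p'):  <1:lead t1 p>
9. deliver 1→3:  <3:foll t1 p>
10. deliver 3→1:  nop
11. deliver 1→0:  <0:foll t1 p>
12. deliver 0→1:  nop
13. timeout(1):  <1:cand t2 p>
14. deliver 1→2:  <2:foll t1 p>
15. deliver 2→1:  nop
16. deliver 1→0:  <0:foll t2 p>
17. deliver 0→1:  nop
18. deliver 1→4:  <4:foll t1 ->
19. deliver 4→1:  nop
20. propose(4,'q'):  nop
21. deliver 4→0:  nop
22. deliver 0→4:  nop
23. deliver 4→3:  nop
24. deliver 3→4:  nop
25. deliver 4→1:  nop
26. deliver 1→4:  <4:foll t1 p>
27. deliver 2→3:  nop

no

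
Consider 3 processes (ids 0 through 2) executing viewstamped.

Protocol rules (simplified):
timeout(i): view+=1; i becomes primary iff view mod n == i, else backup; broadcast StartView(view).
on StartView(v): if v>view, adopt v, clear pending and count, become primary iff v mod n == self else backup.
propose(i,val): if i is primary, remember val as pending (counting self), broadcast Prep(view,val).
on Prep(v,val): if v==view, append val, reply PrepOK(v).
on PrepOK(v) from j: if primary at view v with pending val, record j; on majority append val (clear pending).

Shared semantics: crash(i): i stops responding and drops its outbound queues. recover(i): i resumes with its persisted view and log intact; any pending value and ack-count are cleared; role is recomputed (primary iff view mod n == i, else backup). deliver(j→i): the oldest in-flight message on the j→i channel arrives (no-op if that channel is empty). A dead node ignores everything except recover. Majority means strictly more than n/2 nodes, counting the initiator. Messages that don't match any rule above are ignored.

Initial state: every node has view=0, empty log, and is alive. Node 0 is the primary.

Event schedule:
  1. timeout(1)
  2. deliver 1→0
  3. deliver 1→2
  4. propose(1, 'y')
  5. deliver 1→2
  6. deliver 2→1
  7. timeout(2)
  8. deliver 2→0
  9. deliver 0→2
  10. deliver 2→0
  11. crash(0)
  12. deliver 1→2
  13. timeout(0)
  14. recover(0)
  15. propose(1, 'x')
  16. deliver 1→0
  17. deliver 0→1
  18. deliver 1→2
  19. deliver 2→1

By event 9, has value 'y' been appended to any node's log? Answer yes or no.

yes

1. timeout(1):  <1:prim v1 ->
2. deliver 1→0:  <0:back v1 ->
3. deliver 1→2:  <2:back v1 ->
4. propose(1,'y'):  nop
5. deliver 1→2:  <2:back v1 y>
6. deliver 2→1:  <1:prim v1 y>
7. timeout(2):  <2:prim v2 y>
8. deliver 2→0:  <0:back v2 ->
9. deliver 0→2:  nop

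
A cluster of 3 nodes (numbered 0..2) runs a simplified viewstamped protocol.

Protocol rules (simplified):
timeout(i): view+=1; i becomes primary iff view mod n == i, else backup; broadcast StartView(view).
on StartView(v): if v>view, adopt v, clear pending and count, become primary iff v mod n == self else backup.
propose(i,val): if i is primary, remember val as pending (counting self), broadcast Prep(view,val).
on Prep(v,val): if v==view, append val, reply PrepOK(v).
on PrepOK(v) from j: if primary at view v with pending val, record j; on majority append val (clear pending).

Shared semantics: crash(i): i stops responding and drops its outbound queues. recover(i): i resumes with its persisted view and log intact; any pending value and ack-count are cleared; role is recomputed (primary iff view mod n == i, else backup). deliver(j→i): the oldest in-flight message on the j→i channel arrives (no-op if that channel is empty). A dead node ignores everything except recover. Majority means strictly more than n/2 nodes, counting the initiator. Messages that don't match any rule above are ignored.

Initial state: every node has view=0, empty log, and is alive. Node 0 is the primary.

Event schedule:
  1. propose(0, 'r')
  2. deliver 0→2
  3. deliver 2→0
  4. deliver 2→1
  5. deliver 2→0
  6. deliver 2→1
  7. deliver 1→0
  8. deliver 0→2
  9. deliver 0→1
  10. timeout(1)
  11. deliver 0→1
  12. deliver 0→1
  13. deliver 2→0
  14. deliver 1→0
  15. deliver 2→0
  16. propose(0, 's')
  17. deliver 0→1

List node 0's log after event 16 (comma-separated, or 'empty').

r

e1 propose(0,'r'): ·
e2 deliver 0→2: 2[back,v=0,r]
e3 deliver 2→0: 0[prim,v=0,r]
e4 deliver 2→1: ·
e5 deliver 2→0: ·
e6 deliver 2→1: ·
e7 deliver 1→0: ·
e8 deliver 0→2: ·
e9 deliver 0→1: 1[back,v=0,r]
e10 timeout(1): 1[prim,v=1,r]
e11 deliver 0→1: ·
e12 deliver 0→1: ·
e13 deliver 2→0: ·
e14 deliver 1→0: ·
e15 deliver 2→0: ·
e16 propose(0,'s'): ·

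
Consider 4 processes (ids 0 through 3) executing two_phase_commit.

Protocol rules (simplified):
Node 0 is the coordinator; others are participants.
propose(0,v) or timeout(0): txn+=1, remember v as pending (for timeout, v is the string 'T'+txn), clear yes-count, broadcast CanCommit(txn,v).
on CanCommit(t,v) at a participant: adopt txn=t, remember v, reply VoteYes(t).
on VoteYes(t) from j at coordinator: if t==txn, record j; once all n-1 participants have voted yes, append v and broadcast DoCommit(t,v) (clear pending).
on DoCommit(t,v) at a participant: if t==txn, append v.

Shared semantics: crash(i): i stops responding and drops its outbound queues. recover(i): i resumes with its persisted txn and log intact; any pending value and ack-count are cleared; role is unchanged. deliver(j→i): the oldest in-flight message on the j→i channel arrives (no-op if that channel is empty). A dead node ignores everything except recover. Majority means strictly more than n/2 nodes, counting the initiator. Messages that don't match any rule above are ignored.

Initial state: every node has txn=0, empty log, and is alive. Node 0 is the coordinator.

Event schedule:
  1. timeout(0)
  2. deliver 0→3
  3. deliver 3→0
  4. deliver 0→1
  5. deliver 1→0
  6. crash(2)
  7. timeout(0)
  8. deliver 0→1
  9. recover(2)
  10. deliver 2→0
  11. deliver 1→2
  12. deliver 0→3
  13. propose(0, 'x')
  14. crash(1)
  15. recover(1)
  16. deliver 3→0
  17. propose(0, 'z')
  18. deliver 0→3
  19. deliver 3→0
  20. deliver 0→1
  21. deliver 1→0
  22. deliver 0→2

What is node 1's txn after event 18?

2

step 1 timeout(0): 0={coor,t=1,log=-}
step 2 deliver 0→3: 3={part,t=1,log=-}
step 3 deliver 3→0: —
step 4 deliver 0→1: 1={part,t=1,log=-}
step 5 deliver 1→0: —
step 6 crash(2): 2={✗part,t=0,log=-}
step 7 timeout(0): 0={coor,t=2,log=-}
step 8 deliver 0→1: 1={part,t=2,log=-}
step 9 recover(2): 2={part,t=0,log=-}
step 10 deliver 2→0: —
step 11 deliver 1→2: —
step 12 deliver 0→3: 3={part,t=2,log=-}
step 13 propose(0,'x'): 0={coor,t=3,log=-}
step 14 crash(1): 1={✗part,t=2,log=-}
step 15 recover(1): 1={part,t=2,log=-}
step 16 deliver 3→0: —
step 17 propose(0,'z'): 0={coor,t=4,log=-}
step 18 deliver 0→3: 3={part,t=3,log=-}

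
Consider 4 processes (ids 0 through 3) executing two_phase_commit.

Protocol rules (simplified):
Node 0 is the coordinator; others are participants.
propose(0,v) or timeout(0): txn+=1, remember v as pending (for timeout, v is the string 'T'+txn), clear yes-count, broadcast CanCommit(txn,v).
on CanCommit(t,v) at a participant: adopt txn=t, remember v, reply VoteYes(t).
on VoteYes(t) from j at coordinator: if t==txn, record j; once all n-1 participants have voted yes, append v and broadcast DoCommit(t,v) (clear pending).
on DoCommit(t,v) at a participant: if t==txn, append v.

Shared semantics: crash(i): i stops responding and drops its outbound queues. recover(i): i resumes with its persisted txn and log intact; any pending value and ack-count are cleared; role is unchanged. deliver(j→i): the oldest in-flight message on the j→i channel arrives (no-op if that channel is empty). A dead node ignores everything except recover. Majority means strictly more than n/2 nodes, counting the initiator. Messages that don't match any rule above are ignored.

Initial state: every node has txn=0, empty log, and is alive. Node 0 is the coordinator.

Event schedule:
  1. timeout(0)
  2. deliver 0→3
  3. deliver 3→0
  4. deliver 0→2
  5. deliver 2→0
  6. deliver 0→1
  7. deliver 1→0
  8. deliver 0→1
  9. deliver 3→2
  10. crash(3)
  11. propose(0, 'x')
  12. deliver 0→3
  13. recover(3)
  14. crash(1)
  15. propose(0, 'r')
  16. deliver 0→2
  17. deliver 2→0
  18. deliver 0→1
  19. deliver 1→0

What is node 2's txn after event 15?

1

e1 timeout(0): 0[coor,t=1,-]
e2 deliver 0→3: 3[part,t=1,-]
e3 deliver 3→0: ·
e4 deliver 0→2: 2[part,t=1,-]
e5 deliver 2→0: ·
e6 deliver 0→1: 1[part,t=1,-]
e7 deliver 1→0: 0[coor,t=1,T1]
e8 deliver 0→1: 1[part,t=1,T1]
e9 deliver 3→2: ·
e10 crash(3): 3[✗part,t=1,-]
e11 propose(0,'x'): 0[coor,t=2,T1]
e12 deliver 0→3: ·
e13 recover(3): 3[part,t=1,-]
e14 crash(1): 1[✗part,t=1,T1]
e15 propose(0,'r'): 0[coor,t=3,T1]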